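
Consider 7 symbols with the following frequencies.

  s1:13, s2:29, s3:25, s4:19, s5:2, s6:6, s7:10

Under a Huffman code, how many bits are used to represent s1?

Repeatedly merge the two smallest:
s5(2) + s6(6) → 8
8 + s7(10) → 18
s1(13) + 18 → 31
s4(19) + s3(25) → 44
s2(29) + 31 → 60
44 + 60 → 104
The subtree containing s1 is merged 3 times, so code length = 3.

3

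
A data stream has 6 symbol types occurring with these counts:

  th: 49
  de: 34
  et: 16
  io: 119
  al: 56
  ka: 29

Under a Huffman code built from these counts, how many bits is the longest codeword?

Merge the two lowest-weight nodes at each step:
combine et(16), ka(29) → 45
combine de(34), 45 → 79
combine th(49), al(56) → 105
combine 79, 105 → 184
combine io(119), 184 → 303
The rarest symbols sit at the bottom; the longest codeword is 4 bits.

4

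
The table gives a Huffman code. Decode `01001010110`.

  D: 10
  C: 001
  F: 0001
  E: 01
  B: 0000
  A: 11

ECEED

Read left to right; each codeword is recognised as soon as it completes (prefix code):
  01→E | 001→C | 01→E | 01→E | 10→D
Decoded message: ECEED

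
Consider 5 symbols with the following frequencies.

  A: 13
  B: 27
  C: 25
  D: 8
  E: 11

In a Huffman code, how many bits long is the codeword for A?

Huffman merges, smallest pair first:
combine D(8), E(11) → 19
combine A(13), 19 → 32
combine C(25), B(27) → 52
combine 32, 52 → 84
A sits 2 levels below the root, so its codeword is 2 bits.

2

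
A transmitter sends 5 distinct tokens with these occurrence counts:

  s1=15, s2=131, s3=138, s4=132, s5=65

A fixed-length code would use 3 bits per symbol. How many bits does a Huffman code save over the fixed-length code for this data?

Fixed-length: 3 bits × 481 symbols = 1443 bits.
Huffman merges:
s1(15) + s5(65) → 80
80 + s2(131) → 211
s4(132) + s3(138) → 270
211 + 270 → 481
Huffman total = 80 + 211 + 270 + 481 = 1042 bits.
Saving = 1443 − 1042 = 401 bits.

401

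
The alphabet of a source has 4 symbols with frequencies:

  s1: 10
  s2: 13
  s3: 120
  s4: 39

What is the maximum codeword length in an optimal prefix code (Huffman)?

3

Merge the two lowest-weight nodes at each step:
combine s1(10), s2(13) → 23
combine 23, s4(39) → 62
combine 62, s3(120) → 182
The first pair merged (s1, s2) ends up deepest, at depth 3.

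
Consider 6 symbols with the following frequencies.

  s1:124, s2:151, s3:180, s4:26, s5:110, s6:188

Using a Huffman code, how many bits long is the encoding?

1954

Merge the two smallest weights repeatedly:
merge s4(26) and s5(110): 136
merge s1(124) and 136: 260
merge s2(151) and s3(180): 331
merge s6(188) and 260: 448
merge 331 and 448: 779
Each symbol's bit-cost is frequency × depth; summing gives 1954 bits (equivalently 136 + 260 + 331 + 448 + 779).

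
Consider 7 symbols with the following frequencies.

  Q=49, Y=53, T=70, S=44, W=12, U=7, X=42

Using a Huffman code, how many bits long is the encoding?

Build the Huffman tree bottom-up:
merge U(7) and W(12): 19
merge 19 and X(42): 61
merge S(44) and Q(49): 93
merge Y(53) and 61: 114
merge T(70) and 93: 163
merge 114 and 163: 277
Each symbol's bit-cost is frequency × depth; summing gives 727 bits (equivalently 19 + 61 + 93 + 114 + 163 + 277).

727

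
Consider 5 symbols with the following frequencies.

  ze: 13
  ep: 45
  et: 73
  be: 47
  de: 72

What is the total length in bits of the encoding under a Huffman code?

558

Greedily combine the two least-frequent nodes:
combine ze(13), ep(45) → 58
combine be(47), 58 → 105
combine de(72), et(73) → 145
combine 105, 145 → 250
The encoded length is the sum of every internal node's weight: 58 + 105 + 145 + 250 = 558 bits.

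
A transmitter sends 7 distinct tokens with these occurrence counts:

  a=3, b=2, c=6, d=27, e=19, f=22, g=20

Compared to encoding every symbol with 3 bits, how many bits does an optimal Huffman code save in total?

Fixed-length: 3 bits × 99 symbols = 297 bits.
Huffman merges:
combine b(2), a(3) → 5
combine 5, c(6) → 11
combine 11, e(19) → 30
combine g(20), f(22) → 42
combine d(27), 30 → 57
combine 42, 57 → 99
Huffman total = 5 + 11 + 30 + 42 + 57 + 99 = 244 bits.
Saving = 297 − 244 = 53 bits.

53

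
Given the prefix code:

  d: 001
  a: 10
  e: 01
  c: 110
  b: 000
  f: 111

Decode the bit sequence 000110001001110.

Read left to right; each codeword is recognised as soon as it completes (prefix code):
  000→b | 110→c | 001→d | 001→d | 110→c
Decoded message: bcddc

bcddc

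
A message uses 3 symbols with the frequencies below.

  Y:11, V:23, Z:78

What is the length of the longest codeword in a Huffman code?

Merge the two lowest-weight nodes at each step:
combine Y(11), V(23) → 34
combine 34, Z(78) → 112
The rarest symbols sit at the bottom; the longest codeword is 2 bits.

2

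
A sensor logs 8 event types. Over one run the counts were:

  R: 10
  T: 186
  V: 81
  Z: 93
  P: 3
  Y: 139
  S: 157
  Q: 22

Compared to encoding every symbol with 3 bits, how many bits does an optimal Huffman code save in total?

318

Fixed-length: 3 bits × 691 symbols = 2073 bits.
Huffman merges:
combine P(3), R(10) → 13
combine 13, Q(22) → 35
combine 35, V(81) → 116
combine Z(93), 116 → 209
combine Y(139), S(157) → 296
combine T(186), 209 → 395
combine 296, 395 → 691
Huffman total = 13 + 35 + 116 + 209 + 296 + 395 + 691 = 1755 bits.
Saving = 2073 − 1755 = 318 bits.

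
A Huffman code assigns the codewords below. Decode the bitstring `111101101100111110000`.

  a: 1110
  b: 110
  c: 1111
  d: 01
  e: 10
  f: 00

Read left to right; each codeword is recognised as soon as it completes (prefix code):
  1111→c | 01→d | 10→e | 110→b | 01→d | 1111→c | 00→f | 00→f
Decoded message: cdebdcff

cdebdcff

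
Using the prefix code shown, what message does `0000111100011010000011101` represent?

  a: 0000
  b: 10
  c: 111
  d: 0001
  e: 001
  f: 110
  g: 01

acbebbacg

Read left to right; each codeword is recognised as soon as it completes (prefix code):
  0000→a | 111→c | 10→b | 001→e | 10→b | 10→b | 0000→a | 111→c | 01→g
Decoded message: acbebbacg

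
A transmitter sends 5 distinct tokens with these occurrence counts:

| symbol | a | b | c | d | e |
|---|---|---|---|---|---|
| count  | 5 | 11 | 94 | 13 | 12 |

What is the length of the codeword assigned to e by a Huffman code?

3

Build the tree from the bottom:
merge a(5) and b(11): 16
merge e(12) and d(13): 25
merge 16 and 25: 41
merge 41 and c(94): 135
The subtree containing e is merged 3 times, so code length = 3.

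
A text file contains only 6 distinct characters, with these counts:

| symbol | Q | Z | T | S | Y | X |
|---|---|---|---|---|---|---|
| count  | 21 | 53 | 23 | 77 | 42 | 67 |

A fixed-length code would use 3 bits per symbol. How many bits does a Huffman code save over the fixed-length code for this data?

Fixed-length: 3 bits × 283 symbols = 849 bits.
Huffman merges:
combine Q(21), T(23) → 44
combine Y(42), 44 → 86
combine Z(53), X(67) → 120
combine S(77), 86 → 163
combine 120, 163 → 283
Huffman total = 44 + 86 + 120 + 163 + 283 = 696 bits.
Saving = 849 − 696 = 153 bits.

153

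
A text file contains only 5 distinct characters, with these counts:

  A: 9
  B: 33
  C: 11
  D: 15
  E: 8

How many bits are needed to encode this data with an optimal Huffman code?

Merge the two smallest weights repeatedly:
merge E(8) and A(9): 17
merge C(11) and D(15): 26
merge 17 and 26: 43
merge B(33) and 43: 76
Each symbol's bit-cost is frequency × depth; summing gives 162 bits (equivalently 17 + 26 + 43 + 76).

162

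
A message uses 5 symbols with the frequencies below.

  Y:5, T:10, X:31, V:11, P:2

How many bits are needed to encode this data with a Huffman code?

111

Greedily combine the two least-frequent nodes:
combine P(2), Y(5) → 7
combine 7, T(10) → 17
combine V(11), 17 → 28
combine 28, X(31) → 59
The encoded length is the sum of every internal node's weight: 7 + 17 + 28 + 59 = 111 bits.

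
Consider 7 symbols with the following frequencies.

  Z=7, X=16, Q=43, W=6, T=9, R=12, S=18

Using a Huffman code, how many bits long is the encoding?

Build the Huffman tree bottom-up:
W(6) + Z(7) → 13
T(9) + R(12) → 21
13 + X(16) → 29
S(18) + 21 → 39
29 + 39 → 68
Q(43) + 68 → 111
Each symbol's bit-cost is frequency × depth; summing gives 281 bits (equivalently 13 + 21 + 29 + 39 + 68 + 111).

281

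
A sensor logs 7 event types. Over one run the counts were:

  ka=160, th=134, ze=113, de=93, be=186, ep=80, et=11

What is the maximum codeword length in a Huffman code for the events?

4

Merge the two lowest-weight nodes at each step:
et(11) + ep(80) → 91
91 + de(93) → 184
ze(113) + th(134) → 247
ka(160) + 184 → 344
be(186) + 247 → 433
344 + 433 → 777
The rarest symbols sit at the bottom; the longest codeword is 4 bits.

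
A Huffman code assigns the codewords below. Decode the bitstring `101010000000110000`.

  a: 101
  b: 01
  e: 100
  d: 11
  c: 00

Read left to right; each codeword is recognised as soon as it completes (prefix code):
  101→a | 01→b | 00→c | 00→c | 00→c | 01→b | 100→e | 00→c
Decoded message: abcccbec

abcccbec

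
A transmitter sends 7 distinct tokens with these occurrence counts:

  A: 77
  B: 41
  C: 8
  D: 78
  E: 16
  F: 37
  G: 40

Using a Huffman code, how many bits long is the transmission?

Merge the two smallest weights repeatedly:
merge C(8) and E(16): 24
merge 24 and F(37): 61
merge G(40) and B(41): 81
merge 61 and A(77): 138
merge D(78) and 81: 159
merge 138 and 159: 297
The encoded length is the sum of every internal node's weight: 24 + 61 + 81 + 138 + 159 + 297 = 760 bits.

760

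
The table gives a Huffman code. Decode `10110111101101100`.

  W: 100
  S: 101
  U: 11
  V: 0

Read left to right; each codeword is recognised as soon as it completes (prefix code):
  101→S | 101→S | 11→U | 101→S | 101→S | 100→W
Decoded message: SSUSSW

SSUSSW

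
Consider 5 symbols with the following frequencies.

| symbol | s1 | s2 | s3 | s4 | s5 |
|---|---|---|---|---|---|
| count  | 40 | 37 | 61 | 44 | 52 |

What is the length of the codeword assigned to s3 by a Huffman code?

2

Huffman merges, smallest pair first:
s2(37) + s1(40) → 77
s4(44) + s5(52) → 96
s3(61) + 77 → 138
96 + 138 → 234
The subtree containing s3 is merged 2 times, so code length = 2.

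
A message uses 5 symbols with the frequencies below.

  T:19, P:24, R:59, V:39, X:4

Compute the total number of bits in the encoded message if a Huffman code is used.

Merge the two smallest weights repeatedly:
combine X(4), T(19) → 23
combine 23, P(24) → 47
combine V(39), 47 → 86
combine R(59), 86 → 145
The encoded length is the sum of every internal node's weight: 23 + 47 + 86 + 145 = 301 bits.

301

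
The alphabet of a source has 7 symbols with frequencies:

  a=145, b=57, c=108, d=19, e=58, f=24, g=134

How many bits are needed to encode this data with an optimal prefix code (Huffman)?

Build the Huffman tree bottom-up:
merge d(19) and f(24): 43
merge 43 and b(57): 100
merge e(58) and 100: 158
merge c(108) and g(134): 242
merge a(145) and 158: 303
merge 242 and 303: 545
Total encoded bits = sum of merged weights = 43 + 100 + 158 + 242 + 303 + 545 = 1391.

1391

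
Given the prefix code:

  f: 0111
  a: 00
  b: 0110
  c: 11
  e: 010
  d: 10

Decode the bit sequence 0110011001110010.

Read left to right; each codeword is recognised as soon as it completes (prefix code):
  0110→b | 0110→b | 0111→f | 00→a | 10→d
Decoded message: bbfad

bbfad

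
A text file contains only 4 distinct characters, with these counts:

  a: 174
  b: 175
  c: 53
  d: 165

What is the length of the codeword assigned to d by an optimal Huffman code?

2

Build the tree from the bottom:
combine c(53), d(165) → 218
combine a(174), b(175) → 349
combine 218, 349 → 567
d's leaf is at depth 2, giving a 2-bit codeword.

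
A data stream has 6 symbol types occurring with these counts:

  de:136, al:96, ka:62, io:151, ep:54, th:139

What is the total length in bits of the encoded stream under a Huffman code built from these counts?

1604

Build the Huffman tree bottom-up:
ep(54) + ka(62) → 116
al(96) + 116 → 212
de(136) + th(139) → 275
io(151) + 212 → 363
275 + 363 → 638
Total encoded bits = sum of merged weights = 116 + 212 + 275 + 363 + 638 = 1604.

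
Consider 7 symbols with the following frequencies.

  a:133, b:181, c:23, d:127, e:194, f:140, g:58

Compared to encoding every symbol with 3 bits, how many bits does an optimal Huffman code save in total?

Fixed-length: 3 bits × 856 symbols = 2568 bits.
Huffman merges:
combine c(23), g(58) → 81
combine 81, d(127) → 208
combine a(133), f(140) → 273
combine b(181), e(194) → 375
combine 208, 273 → 481
combine 375, 481 → 856
Huffman total = 81 + 208 + 273 + 375 + 481 + 856 = 2274 bits.
Saving = 2568 − 2274 = 294 bits.

294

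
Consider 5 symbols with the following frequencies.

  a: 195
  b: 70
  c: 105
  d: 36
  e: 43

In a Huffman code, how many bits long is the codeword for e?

4

Repeatedly merge the two smallest:
combine d(36), e(43) → 79
combine b(70), 79 → 149
combine c(105), 149 → 254
combine a(195), 254 → 449
e's leaf is at depth 4, giving a 4-bit codeword.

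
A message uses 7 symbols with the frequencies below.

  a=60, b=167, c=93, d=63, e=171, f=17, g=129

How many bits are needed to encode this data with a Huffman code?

1839

Greedily combine the two least-frequent nodes:
merge f(17) and a(60): 77
merge d(63) and 77: 140
merge c(93) and g(129): 222
merge 140 and b(167): 307
merge e(171) and 222: 393
merge 307 and 393: 700
Total encoded bits = sum of merged weights = 77 + 140 + 222 + 307 + 393 + 700 = 1839.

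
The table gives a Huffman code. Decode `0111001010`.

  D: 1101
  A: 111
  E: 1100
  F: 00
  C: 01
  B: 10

Read left to right; each codeword is recognised as soon as it completes (prefix code):
  01→C | 1100→E | 10→B | 10→B
Decoded message: CEBB

CEBB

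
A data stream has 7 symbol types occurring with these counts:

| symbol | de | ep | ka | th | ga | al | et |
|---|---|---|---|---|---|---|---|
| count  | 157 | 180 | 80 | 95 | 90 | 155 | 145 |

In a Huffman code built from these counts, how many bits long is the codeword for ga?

3

Build the tree from the bottom:
ka(80) + ga(90) → 170
th(95) + et(145) → 240
al(155) + de(157) → 312
170 + ep(180) → 350
240 + 312 → 552
350 + 552 → 902
ga sits 3 levels below the root, so its codeword is 3 bits.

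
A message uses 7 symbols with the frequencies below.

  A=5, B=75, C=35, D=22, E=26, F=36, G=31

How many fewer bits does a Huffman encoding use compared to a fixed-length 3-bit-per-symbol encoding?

84

Fixed-length: 3 bits × 230 symbols = 690 bits.
Huffman merges:
combine A(5), D(22) → 27
combine E(26), 27 → 53
combine G(31), C(35) → 66
combine F(36), 53 → 89
combine 66, B(75) → 141
combine 89, 141 → 230
Huffman total = 27 + 53 + 66 + 89 + 141 + 230 = 606 bits.
Saving = 690 − 606 = 84 bits.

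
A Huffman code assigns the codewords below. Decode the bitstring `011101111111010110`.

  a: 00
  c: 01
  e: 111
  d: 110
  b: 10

Read left to right; each codeword is recognised as soon as it completes (prefix code):
  01→c | 110→d | 111→e | 111→e | 10→b | 10→b | 110→d
Decoded message: cdeebbd

cdeebbd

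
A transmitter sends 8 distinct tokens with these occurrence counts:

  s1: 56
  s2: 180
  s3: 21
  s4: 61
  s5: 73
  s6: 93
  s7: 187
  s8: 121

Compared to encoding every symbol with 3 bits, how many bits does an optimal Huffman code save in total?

156

Fixed-length: 3 bits × 792 symbols = 2376 bits.
Huffman merges:
merge s3(21) and s1(56): 77
merge s4(61) and s5(73): 134
merge 77 and s6(93): 170
merge s8(121) and 134: 255
merge 170 and s2(180): 350
merge s7(187) and 255: 442
merge 350 and 442: 792
Huffman total = 77 + 134 + 170 + 255 + 350 + 442 + 792 = 2220 bits.
Saving = 2376 − 2220 = 156 bits.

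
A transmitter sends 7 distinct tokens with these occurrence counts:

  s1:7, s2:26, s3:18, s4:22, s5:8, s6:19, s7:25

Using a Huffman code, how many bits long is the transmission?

Merge the two smallest weights repeatedly:
combine s1(7), s5(8) → 15
combine 15, s3(18) → 33
combine s6(19), s4(22) → 41
combine s7(25), s2(26) → 51
combine 33, 41 → 74
combine 51, 74 → 125
The encoded length is the sum of every internal node's weight: 15 + 33 + 41 + 51 + 74 + 125 = 339 bits.

339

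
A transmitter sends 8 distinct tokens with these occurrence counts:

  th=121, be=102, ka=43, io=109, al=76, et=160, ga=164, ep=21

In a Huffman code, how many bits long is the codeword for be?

3

Huffman merges, smallest pair first:
ep(21) + ka(43) → 64
64 + al(76) → 140
be(102) + io(109) → 211
th(121) + 140 → 261
et(160) + ga(164) → 324
211 + 261 → 472
324 + 472 → 796
The subtree containing be is merged 3 times, so code length = 3.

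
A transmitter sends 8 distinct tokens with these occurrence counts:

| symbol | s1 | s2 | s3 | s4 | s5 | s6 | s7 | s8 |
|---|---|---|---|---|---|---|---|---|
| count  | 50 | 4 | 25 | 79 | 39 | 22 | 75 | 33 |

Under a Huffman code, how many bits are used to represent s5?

Huffman merges, smallest pair first:
combine s2(4), s6(22) → 26
combine s3(25), 26 → 51
combine s8(33), s5(39) → 72
combine s1(50), 51 → 101
combine 72, s7(75) → 147
combine s4(79), 101 → 180
combine 147, 180 → 327
s5's leaf is at depth 3, giving a 3-bit codeword.

3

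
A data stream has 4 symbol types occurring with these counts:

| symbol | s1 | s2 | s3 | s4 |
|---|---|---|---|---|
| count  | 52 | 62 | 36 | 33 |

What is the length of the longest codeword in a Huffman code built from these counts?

Merge the two lowest-weight nodes at each step:
merge s4(33) and s3(36): 69
merge s1(52) and s2(62): 114
merge 69 and 114: 183
The rarest symbols sit at the bottom; the longest codeword is 2 bits.

2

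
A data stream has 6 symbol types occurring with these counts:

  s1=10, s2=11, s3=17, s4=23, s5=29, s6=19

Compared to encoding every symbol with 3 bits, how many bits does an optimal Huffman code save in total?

Fixed-length: 3 bits × 109 symbols = 327 bits.
Huffman merges:
combine s1(10), s2(11) → 21
combine s3(17), s6(19) → 36
combine 21, s4(23) → 44
combine s5(29), 36 → 65
combine 44, 65 → 109
Huffman total = 21 + 36 + 44 + 65 + 109 = 275 bits.
Saving = 327 − 275 = 52 bits.

52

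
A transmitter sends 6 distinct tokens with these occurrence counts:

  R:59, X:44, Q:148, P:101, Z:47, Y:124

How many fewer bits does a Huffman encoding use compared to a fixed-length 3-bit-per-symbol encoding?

Fixed-length: 3 bits × 523 symbols = 1569 bits.
Huffman merges:
X(44) + Z(47) → 91
R(59) + 91 → 150
P(101) + Y(124) → 225
Q(148) + 150 → 298
225 + 298 → 523
Huffman total = 91 + 150 + 225 + 298 + 523 = 1287 bits.
Saving = 1569 − 1287 = 282 bits.

282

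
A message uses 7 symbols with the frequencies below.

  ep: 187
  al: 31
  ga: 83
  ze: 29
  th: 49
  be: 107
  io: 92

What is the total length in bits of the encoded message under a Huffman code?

Build the Huffman tree bottom-up:
ze(29) + al(31) → 60
th(49) + 60 → 109
ga(83) + io(92) → 175
be(107) + 109 → 216
175 + ep(187) → 362
216 + 362 → 578
Each symbol's bit-cost is frequency × depth; summing gives 1500 bits (equivalently 60 + 109 + 175 + 216 + 362 + 578).

1500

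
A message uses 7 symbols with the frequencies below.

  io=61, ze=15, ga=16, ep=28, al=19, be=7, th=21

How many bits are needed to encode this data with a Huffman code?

Merge the two smallest weights repeatedly:
be(7) + ze(15) → 22
ga(16) + al(19) → 35
th(21) + 22 → 43
ep(28) + 35 → 63
43 + io(61) → 104
63 + 104 → 167
The encoded length is the sum of every internal node's weight: 22 + 35 + 43 + 63 + 104 + 167 = 434 bits.

434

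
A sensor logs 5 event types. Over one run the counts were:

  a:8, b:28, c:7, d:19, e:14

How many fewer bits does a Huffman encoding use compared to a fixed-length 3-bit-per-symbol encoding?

Fixed-length: 3 bits × 76 symbols = 228 bits.
Huffman merges:
c(7) + a(8) → 15
e(14) + 15 → 29
d(19) + b(28) → 47
29 + 47 → 76
Huffman total = 15 + 29 + 47 + 76 = 167 bits.
Saving = 228 − 167 = 61 bits.

61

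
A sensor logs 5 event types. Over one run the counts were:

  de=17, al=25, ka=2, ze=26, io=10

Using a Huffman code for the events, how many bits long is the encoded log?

Build the Huffman tree bottom-up:
ka(2) + io(10) → 12
12 + de(17) → 29
al(25) + ze(26) → 51
29 + 51 → 80
Each symbol's bit-cost is frequency × depth; summing gives 172 bits (equivalently 12 + 29 + 51 + 80).

172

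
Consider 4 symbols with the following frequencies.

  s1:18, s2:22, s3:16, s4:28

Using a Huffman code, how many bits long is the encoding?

168

Build the Huffman tree bottom-up:
s3(16) + s1(18) → 34
s2(22) + s4(28) → 50
34 + 50 → 84
The encoded length is the sum of every internal node's weight: 34 + 50 + 84 = 168 bits.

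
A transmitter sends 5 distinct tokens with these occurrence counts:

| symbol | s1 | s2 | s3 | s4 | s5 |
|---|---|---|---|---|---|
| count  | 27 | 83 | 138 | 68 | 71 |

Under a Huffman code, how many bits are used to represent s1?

Repeatedly merge the two smallest:
s1(27) + s4(68) → 95
s5(71) + s2(83) → 154
95 + s3(138) → 233
154 + 233 → 387
The subtree containing s1 is merged 3 times, so code length = 3.

3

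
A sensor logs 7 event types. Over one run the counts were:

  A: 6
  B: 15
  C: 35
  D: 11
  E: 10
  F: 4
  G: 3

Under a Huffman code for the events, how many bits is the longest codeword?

5

Merge the two lowest-weight nodes at each step:
combine G(3), F(4) → 7
combine A(6), 7 → 13
combine E(10), D(11) → 21
combine 13, B(15) → 28
combine 21, 28 → 49
combine C(35), 49 → 84
The rarest symbols sit at the bottom; the longest codeword is 5 bits.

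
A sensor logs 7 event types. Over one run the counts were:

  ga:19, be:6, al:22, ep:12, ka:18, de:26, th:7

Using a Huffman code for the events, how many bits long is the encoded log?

295

Greedily combine the two least-frequent nodes:
merge be(6) and th(7): 13
merge ep(12) and 13: 25
merge ka(18) and ga(19): 37
merge al(22) and 25: 47
merge de(26) and 37: 63
merge 47 and 63: 110
Total encoded bits = sum of merged weights = 13 + 25 + 37 + 47 + 63 + 110 = 295.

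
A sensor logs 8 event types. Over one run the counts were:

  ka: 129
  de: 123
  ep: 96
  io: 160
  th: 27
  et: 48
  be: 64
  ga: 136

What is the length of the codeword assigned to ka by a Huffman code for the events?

Build the tree from the bottom:
th(27) + et(48) → 75
be(64) + 75 → 139
ep(96) + de(123) → 219
ka(129) + ga(136) → 265
139 + io(160) → 299
219 + 265 → 484
299 + 484 → 783
ka sits 3 levels below the root, so its codeword is 3 bits.

3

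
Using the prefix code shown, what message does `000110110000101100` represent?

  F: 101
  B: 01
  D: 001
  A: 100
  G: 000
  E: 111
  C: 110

GCCGFA

Read left to right; each codeword is recognised as soon as it completes (prefix code):
  000→G | 110→C | 110→C | 000→G | 101→F | 100→A
Decoded message: GCCGFA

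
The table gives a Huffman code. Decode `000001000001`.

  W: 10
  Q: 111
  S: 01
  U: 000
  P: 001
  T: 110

UPUP

Read left to right; each codeword is recognised as soon as it completes (prefix code):
  000→U | 001→P | 000→U | 001→P
Decoded message: UPUP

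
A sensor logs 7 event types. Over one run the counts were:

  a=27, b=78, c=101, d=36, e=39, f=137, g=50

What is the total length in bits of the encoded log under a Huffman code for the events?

Greedily combine the two least-frequent nodes:
a(27) + d(36) → 63
e(39) + g(50) → 89
63 + b(78) → 141
89 + c(101) → 190
f(137) + 141 → 278
190 + 278 → 468
Total encoded bits = sum of merged weights = 63 + 89 + 141 + 190 + 278 + 468 = 1229.

1229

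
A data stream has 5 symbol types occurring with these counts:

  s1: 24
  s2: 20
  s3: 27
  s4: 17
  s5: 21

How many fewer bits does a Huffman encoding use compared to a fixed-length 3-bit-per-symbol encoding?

72

Fixed-length: 3 bits × 109 symbols = 327 bits.
Huffman merges:
merge s4(17) and s2(20): 37
merge s5(21) and s1(24): 45
merge s3(27) and 37: 64
merge 45 and 64: 109
Huffman total = 37 + 45 + 64 + 109 = 255 bits.
Saving = 327 − 255 = 72 bits.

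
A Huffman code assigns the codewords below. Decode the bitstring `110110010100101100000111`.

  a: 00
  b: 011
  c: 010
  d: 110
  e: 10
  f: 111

ddcecdaaf

Read left to right; each codeword is recognised as soon as it completes (prefix code):
  110→d | 110→d | 010→c | 10→e | 010→c | 110→d | 00→a | 00→a | 111→f
Decoded message: ddcecdaaf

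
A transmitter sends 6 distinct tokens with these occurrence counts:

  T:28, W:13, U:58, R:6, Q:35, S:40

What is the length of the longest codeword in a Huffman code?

4

Merge the two lowest-weight nodes at each step:
merge R(6) and W(13): 19
merge 19 and T(28): 47
merge Q(35) and S(40): 75
merge 47 and U(58): 105
merge 75 and 105: 180
Maximum depth reached is 4.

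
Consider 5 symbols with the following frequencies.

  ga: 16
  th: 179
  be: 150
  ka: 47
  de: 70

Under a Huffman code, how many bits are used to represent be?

Build the tree from the bottom:
merge ga(16) and ka(47): 63
merge 63 and de(70): 133
merge 133 and be(150): 283
merge th(179) and 283: 462
be sits 2 levels below the root, so its codeword is 2 bits.

2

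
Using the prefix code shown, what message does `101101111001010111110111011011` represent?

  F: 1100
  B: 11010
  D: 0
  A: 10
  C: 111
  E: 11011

Read left to right; each codeword is recognised as soon as it completes (prefix code):
  10→A | 11011→E | 1100→F | 10→A | 10→A | 111→C | 11011→E | 10→A | 11011→E
Decoded message: AEFAACEAE

AEFAACEAE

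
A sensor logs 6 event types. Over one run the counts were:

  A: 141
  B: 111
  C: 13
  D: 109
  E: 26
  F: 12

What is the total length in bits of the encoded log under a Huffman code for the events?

900

Merge the two smallest weights repeatedly:
merge F(12) and C(13): 25
merge 25 and E(26): 51
merge 51 and D(109): 160
merge B(111) and A(141): 252
merge 160 and 252: 412
Total encoded bits = sum of merged weights = 25 + 51 + 160 + 252 + 412 = 900.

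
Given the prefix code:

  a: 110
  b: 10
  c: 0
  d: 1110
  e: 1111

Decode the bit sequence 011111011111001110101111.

Read left to right; each codeword is recognised as soon as it completes (prefix code):
  0→c | 1111→e | 10→b | 1111→e | 10→b | 0→c | 1110→d | 10→b | 1111→e
Decoded message: cebebcdbe

cebebcdbe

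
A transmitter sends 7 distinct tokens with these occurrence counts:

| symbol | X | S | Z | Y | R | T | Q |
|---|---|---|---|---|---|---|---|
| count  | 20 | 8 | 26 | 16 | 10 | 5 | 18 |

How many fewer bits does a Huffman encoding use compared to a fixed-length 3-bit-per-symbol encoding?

33

Fixed-length: 3 bits × 103 symbols = 309 bits.
Huffman merges:
merge T(5) and S(8): 13
merge R(10) and 13: 23
merge Y(16) and Q(18): 34
merge X(20) and 23: 43
merge Z(26) and 34: 60
merge 43 and 60: 103
Huffman total = 13 + 23 + 34 + 43 + 60 + 103 = 276 bits.
Saving = 309 − 276 = 33 bits.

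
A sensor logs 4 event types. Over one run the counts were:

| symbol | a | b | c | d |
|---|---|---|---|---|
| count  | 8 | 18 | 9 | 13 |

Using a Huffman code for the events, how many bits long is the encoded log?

Build the Huffman tree bottom-up:
a(8) + c(9) → 17
d(13) + 17 → 30
b(18) + 30 → 48
The encoded length is the sum of every internal node's weight: 17 + 30 + 48 = 95 bits.

95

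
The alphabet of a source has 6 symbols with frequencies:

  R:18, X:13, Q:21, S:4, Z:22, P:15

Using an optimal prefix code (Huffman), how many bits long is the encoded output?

235

Merge the two smallest weights repeatedly:
merge S(4) and X(13): 17
merge P(15) and 17: 32
merge R(18) and Q(21): 39
merge Z(22) and 32: 54
merge 39 and 54: 93
Total encoded bits = sum of merged weights = 17 + 32 + 39 + 54 + 93 = 235.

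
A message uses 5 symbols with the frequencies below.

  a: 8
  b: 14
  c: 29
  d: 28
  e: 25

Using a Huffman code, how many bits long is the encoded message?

Merge the two smallest weights repeatedly:
combine a(8), b(14) → 22
combine 22, e(25) → 47
combine d(28), c(29) → 57
combine 47, 57 → 104
Total encoded bits = sum of merged weights = 22 + 47 + 57 + 104 = 230.

230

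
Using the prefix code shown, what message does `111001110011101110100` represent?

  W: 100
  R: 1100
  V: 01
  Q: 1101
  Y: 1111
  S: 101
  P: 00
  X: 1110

XVRXXW

Read left to right; each codeword is recognised as soon as it completes (prefix code):
  1110→X | 01→V | 1100→R | 1110→X | 1110→X | 100→W
Decoded message: XVRXXW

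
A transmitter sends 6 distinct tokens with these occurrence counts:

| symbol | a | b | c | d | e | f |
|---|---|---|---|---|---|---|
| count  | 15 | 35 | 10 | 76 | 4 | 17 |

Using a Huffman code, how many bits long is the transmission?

327

Greedily combine the two least-frequent nodes:
e(4) + c(10) → 14
14 + a(15) → 29
f(17) + 29 → 46
b(35) + 46 → 81
d(76) + 81 → 157
Each symbol's bit-cost is frequency × depth; summing gives 327 bits (equivalently 14 + 29 + 46 + 81 + 157).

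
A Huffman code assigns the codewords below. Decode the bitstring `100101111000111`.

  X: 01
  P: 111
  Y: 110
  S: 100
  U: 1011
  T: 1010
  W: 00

SUYWP

Read left to right; each codeword is recognised as soon as it completes (prefix code):
  100→S | 1011→U | 110→Y | 00→W | 111→P
Decoded message: SUYWP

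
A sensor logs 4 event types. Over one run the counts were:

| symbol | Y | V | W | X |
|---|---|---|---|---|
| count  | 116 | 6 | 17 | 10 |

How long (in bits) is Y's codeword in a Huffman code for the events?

1

Repeatedly merge the two smallest:
V(6) + X(10) → 16
16 + W(17) → 33
33 + Y(116) → 149
Y is a child of the root — depth 1, so its codeword is a single bit.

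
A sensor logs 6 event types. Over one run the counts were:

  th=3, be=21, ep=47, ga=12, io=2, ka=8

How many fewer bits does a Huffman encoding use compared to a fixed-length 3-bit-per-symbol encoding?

Fixed-length: 3 bits × 93 symbols = 279 bits.
Huffman merges:
merge io(2) and th(3): 5
merge 5 and ka(8): 13
merge ga(12) and 13: 25
merge be(21) and 25: 46
merge 46 and ep(47): 93
Huffman total = 5 + 13 + 25 + 46 + 93 = 182 bits.
Saving = 279 − 182 = 97 bits.

97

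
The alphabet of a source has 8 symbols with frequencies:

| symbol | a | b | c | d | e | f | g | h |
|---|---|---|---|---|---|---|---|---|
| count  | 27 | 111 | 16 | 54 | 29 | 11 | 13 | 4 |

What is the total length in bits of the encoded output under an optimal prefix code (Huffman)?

Build the Huffman tree bottom-up:
merge h(4) and f(11): 15
merge g(13) and 15: 28
merge c(16) and a(27): 43
merge 28 and e(29): 57
merge 43 and d(54): 97
merge 57 and 97: 154
merge b(111) and 154: 265
Total encoded bits = sum of merged weights = 15 + 28 + 43 + 57 + 97 + 154 + 265 = 659.

659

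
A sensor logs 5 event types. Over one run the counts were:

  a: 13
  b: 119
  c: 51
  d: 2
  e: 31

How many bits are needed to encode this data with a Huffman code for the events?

Build the Huffman tree bottom-up:
d(2) + a(13) → 15
15 + e(31) → 46
46 + c(51) → 97
97 + b(119) → 216
The encoded length is the sum of every internal node's weight: 15 + 46 + 97 + 216 = 374 bits.

374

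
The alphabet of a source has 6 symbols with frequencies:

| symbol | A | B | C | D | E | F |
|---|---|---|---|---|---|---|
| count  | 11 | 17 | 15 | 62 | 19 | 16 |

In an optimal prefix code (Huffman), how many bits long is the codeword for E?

Repeatedly merge the two smallest:
merge A(11) and C(15): 26
merge F(16) and B(17): 33
merge E(19) and 26: 45
merge 33 and 45: 78
merge D(62) and 78: 140
E's leaf is at depth 3, giving a 3-bit codeword.

3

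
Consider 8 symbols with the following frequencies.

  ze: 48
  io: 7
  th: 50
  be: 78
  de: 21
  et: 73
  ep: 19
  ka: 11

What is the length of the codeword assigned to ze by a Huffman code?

3

Repeatedly merge the two smallest:
io(7) + ka(11) → 18
18 + ep(19) → 37
de(21) + 37 → 58
ze(48) + th(50) → 98
58 + et(73) → 131
be(78) + 98 → 176
131 + 176 → 307
ze's leaf is at depth 3, giving a 3-bit codeword.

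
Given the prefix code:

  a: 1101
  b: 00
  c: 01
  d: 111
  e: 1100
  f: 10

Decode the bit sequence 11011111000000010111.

adfbbbfd

Read left to right; each codeword is recognised as soon as it completes (prefix code):
  1101→a | 111→d | 10→f | 00→b | 00→b | 00→b | 10→f | 111→d
Decoded message: adfbbbfd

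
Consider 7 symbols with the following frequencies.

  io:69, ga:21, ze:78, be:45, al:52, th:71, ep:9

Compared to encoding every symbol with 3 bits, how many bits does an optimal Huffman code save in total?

Fixed-length: 3 bits × 345 symbols = 1035 bits.
Huffman merges:
merge ep(9) and ga(21): 30
merge 30 and be(45): 75
merge al(52) and io(69): 121
merge th(71) and 75: 146
merge ze(78) and 121: 199
merge 146 and 199: 345
Huffman total = 30 + 75 + 121 + 146 + 199 + 345 = 916 bits.
Saving = 1035 − 916 = 119 bits.

119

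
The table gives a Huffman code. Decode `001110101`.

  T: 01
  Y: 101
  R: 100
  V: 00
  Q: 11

Read left to right; each codeword is recognised as soon as it completes (prefix code):
  00→V | 11→Q | 101→Y | 01→T
Decoded message: VQYT

VQYT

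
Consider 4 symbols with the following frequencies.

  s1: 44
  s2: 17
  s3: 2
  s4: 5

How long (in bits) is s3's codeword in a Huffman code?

Build the tree from the bottom:
combine s3(2), s4(5) → 7
combine 7, s2(17) → 24
combine 24, s1(44) → 68
s3 sits 3 levels below the root, so its codeword is 3 bits.

3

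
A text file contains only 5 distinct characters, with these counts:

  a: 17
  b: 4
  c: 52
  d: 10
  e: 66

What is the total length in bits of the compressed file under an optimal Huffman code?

277

Merge the two smallest weights repeatedly:
merge b(4) and d(10): 14
merge 14 and a(17): 31
merge 31 and c(52): 83
merge e(66) and 83: 149
Each symbol's bit-cost is frequency × depth; summing gives 277 bits (equivalently 14 + 31 + 83 + 149).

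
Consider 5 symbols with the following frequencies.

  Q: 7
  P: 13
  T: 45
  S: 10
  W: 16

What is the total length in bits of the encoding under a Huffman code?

Merge the two smallest weights repeatedly:
Q(7) + S(10) → 17
P(13) + W(16) → 29
17 + 29 → 46
T(45) + 46 → 91
Total encoded bits = sum of merged weights = 17 + 29 + 46 + 91 = 183.

183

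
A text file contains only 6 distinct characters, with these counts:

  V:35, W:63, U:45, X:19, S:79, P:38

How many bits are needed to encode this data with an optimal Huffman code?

Merge the two smallest weights repeatedly:
combine X(19), V(35) → 54
combine P(38), U(45) → 83
combine 54, W(63) → 117
combine S(79), 83 → 162
combine 117, 162 → 279
The encoded length is the sum of every internal node's weight: 54 + 83 + 117 + 162 + 279 = 695 bits.

695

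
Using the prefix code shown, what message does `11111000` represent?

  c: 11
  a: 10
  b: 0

Read left to right; each codeword is recognised as soon as it completes (prefix code):
  11→c | 11→c | 10→a | 0→b | 0→b
Decoded message: ccabb

ccabb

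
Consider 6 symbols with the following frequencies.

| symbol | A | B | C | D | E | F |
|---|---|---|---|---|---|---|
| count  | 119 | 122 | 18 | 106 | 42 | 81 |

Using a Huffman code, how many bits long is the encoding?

1177

Greedily combine the two least-frequent nodes:
merge C(18) and E(42): 60
merge 60 and F(81): 141
merge D(106) and A(119): 225
merge B(122) and 141: 263
merge 225 and 263: 488
Each symbol's bit-cost is frequency × depth; summing gives 1177 bits (equivalently 60 + 141 + 225 + 263 + 488).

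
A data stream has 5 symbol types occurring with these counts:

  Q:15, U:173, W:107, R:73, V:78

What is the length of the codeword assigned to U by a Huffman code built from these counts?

1

Build the tree from the bottom:
combine Q(15), R(73) → 88
combine V(78), 88 → 166
combine W(107), 166 → 273
combine U(173), 273 → 446
U is merged only at the final step, so code length = 1.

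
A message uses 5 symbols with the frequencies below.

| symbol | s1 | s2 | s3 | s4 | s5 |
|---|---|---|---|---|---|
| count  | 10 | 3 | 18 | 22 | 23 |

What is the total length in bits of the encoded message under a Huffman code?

165

Greedily combine the two least-frequent nodes:
combine s2(3), s1(10) → 13
combine 13, s3(18) → 31
combine s4(22), s5(23) → 45
combine 31, 45 → 76
The encoded length is the sum of every internal node's weight: 13 + 31 + 45 + 76 = 165 bits.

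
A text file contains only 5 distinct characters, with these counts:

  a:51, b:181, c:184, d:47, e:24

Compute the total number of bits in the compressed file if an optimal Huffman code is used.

Greedily combine the two least-frequent nodes:
e(24) + d(47) → 71
a(51) + 71 → 122
122 + b(181) → 303
c(184) + 303 → 487
The encoded length is the sum of every internal node's weight: 71 + 122 + 303 + 487 = 983 bits.

983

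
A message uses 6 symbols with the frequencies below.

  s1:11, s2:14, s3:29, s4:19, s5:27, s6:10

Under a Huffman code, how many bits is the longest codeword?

3

Merge the two lowest-weight nodes at each step:
s6(10) + s1(11) → 21
s2(14) + s4(19) → 33
21 + s5(27) → 48
s3(29) + 33 → 62
48 + 62 → 110
The rarest symbols sit at the bottom; the longest codeword is 3 bits.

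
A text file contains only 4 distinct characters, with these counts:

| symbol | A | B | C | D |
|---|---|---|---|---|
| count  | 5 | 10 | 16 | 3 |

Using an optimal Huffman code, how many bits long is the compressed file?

60

Build the Huffman tree bottom-up:
merge D(3) and A(5): 8
merge 8 and B(10): 18
merge C(16) and 18: 34
Each symbol's bit-cost is frequency × depth; summing gives 60 bits (equivalently 8 + 18 + 34).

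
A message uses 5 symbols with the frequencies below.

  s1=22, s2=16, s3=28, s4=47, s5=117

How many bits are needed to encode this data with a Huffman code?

Merge the two smallest weights repeatedly:
combine s2(16), s1(22) → 38
combine s3(28), 38 → 66
combine s4(47), 66 → 113
combine 113, s5(117) → 230
Total encoded bits = sum of merged weights = 38 + 66 + 113 + 230 = 447.

447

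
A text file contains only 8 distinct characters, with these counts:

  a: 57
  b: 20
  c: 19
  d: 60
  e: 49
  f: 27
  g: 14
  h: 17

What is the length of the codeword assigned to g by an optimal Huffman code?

Build the tree from the bottom:
g(14) + h(17) → 31
c(19) + b(20) → 39
f(27) + 31 → 58
39 + e(49) → 88
a(57) + 58 → 115
d(60) + 88 → 148
115 + 148 → 263
g's leaf is at depth 4, giving a 4-bit codeword.

4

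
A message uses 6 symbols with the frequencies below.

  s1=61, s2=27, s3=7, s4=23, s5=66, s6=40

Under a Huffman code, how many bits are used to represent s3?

4

Repeatedly merge the two smallest:
combine s3(7), s4(23) → 30
combine s2(27), 30 → 57
combine s6(40), 57 → 97
combine s1(61), s5(66) → 127
combine 97, 127 → 224
s3's leaf is at depth 4, giving a 4-bit codeword.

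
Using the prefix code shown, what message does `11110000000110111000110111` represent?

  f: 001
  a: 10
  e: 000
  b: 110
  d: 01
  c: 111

caeebcebc

Read left to right; each codeword is recognised as soon as it completes (prefix code):
  111→c | 10→a | 000→e | 000→e | 110→b | 111→c | 000→e | 110→b | 111→c
Decoded message: caeebcebc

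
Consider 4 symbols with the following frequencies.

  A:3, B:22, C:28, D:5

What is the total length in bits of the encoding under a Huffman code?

Greedily combine the two least-frequent nodes:
combine A(3), D(5) → 8
combine 8, B(22) → 30
combine C(28), 30 → 58
Each symbol's bit-cost is frequency × depth; summing gives 96 bits (equivalently 8 + 30 + 58).

96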